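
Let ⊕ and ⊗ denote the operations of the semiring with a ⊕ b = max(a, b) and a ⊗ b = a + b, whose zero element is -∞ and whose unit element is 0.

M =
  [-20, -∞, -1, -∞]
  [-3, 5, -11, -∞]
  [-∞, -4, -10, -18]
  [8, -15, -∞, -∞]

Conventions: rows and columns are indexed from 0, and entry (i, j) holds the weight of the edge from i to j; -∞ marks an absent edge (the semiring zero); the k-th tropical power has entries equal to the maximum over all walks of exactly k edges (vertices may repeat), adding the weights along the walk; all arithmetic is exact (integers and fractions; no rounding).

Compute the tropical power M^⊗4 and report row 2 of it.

M^⊗2:
  [-40, -5, -11, -19]
  [2, 10, -4, -29]
  [-7, 1, -15, -28]
  [-12, -10, 7, -∞]
M^⊗3:
  [-8, 0, -16, -29]
  [7, 15, 1, -22]
  [-2, 6, -8, -33]
  [-13, 3, -3, -11]
M^⊗4:
  [-3, 5, -9, -34]
  [12, 20, 6, -17]
  [3, 11, -3, -26]
  [0, 8, -8, -21]
Answer: row 2 of M^⊗4 = [3, 11, -3, -26]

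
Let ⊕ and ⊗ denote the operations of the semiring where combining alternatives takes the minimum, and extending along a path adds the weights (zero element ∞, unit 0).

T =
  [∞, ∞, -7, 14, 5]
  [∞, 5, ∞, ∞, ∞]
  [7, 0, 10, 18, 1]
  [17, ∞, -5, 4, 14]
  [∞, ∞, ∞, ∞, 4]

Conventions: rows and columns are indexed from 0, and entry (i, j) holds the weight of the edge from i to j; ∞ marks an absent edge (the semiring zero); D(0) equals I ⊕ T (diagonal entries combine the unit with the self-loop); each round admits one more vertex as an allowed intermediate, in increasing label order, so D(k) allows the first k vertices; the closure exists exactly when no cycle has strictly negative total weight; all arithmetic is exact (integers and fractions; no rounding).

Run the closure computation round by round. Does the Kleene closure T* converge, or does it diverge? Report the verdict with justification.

D(0):
  [0, ∞, -7, 14, 5]
  [∞, 0, ∞, ∞, ∞]
  [7, 0, 0, 18, 1]
  [17, ∞, -5, 0, 14]
  [∞, ∞, ∞, ∞, 0]
D(1):
  [0, ∞, -7, 14, 5]
  [∞, 0, ∞, ∞, ∞]
  [7, 0, 0, 18, 1]
  [17, ∞, -5, 0, 14]
  [∞, ∞, ∞, ∞, 0]
D(2):
  [0, ∞, -7, 14, 5]
  [∞, 0, ∞, ∞, ∞]
  [7, 0, 0, 18, 1]
  [17, ∞, -5, 0, 14]
  [∞, ∞, ∞, ∞, 0]
D(3):
  [0, -7, -7, 11, -6]
  [∞, 0, ∞, ∞, ∞]
  [7, 0, 0, 18, 1]
  [2, -5, -5, 0, -4]
  [∞, ∞, ∞, ∞, 0]
D(4):
  [0, -7, -7, 11, -6]
  [∞, 0, ∞, ∞, ∞]
  [7, 0, 0, 18, 1]
  [2, -5, -5, 0, -4]
  [∞, ∞, ∞, ∞, 0]
D(5):
  [0, -7, -7, 11, -6]
  [∞, 0, ∞, ∞, ∞]
  [7, 0, 0, 18, 1]
  [2, -5, -5, 0, -4]
  [∞, ∞, ∞, ∞, 0]
Key observation: every diagonal entry stays at the unit through all rounds, so no improving cycle exists.
Answer: CONVERGES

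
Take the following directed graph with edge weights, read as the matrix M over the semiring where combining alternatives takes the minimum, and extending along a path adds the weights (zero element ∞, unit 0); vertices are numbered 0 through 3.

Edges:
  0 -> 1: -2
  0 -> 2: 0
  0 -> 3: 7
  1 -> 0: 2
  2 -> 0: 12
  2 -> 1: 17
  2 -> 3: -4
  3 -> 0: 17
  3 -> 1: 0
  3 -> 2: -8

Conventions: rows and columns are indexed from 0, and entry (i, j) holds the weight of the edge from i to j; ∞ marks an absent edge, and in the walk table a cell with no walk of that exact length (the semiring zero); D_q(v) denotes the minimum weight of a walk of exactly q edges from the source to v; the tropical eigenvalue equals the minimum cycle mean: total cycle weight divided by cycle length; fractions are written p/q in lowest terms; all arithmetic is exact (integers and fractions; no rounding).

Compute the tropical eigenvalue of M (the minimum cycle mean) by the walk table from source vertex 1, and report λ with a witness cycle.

q=0: [∞, 0, ∞, ∞]
q=1: [2, ∞, ∞, ∞]
q=2: [∞, 0, 2, 9]
q=3: [2, 9, 1, -2]
q=4: [11, -2, -10, -3]
Optimal cycle mean attained by: cycle 2->3->2, total (-4) + (-8), length 2.
Answer: λ = -6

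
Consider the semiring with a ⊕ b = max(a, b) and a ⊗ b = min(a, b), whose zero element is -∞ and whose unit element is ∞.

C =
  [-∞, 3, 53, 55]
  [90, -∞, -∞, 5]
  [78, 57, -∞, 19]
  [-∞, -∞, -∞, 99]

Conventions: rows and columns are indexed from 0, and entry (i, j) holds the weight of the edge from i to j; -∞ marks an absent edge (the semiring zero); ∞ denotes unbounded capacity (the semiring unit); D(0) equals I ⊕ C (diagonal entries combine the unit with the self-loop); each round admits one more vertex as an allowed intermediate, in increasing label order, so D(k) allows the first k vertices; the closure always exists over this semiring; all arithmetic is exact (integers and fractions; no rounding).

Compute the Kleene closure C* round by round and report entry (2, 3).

D(0):
  [∞, 3, 53, 55]
  [90, ∞, -∞, 5]
  [78, 57, ∞, 19]
  [-∞, -∞, -∞, ∞]
D(1):
  [∞, 3, 53, 55]
  [90, ∞, 53, 55]
  [78, 57, ∞, 55]
  [-∞, -∞, -∞, ∞]
D(2):
  [∞, 3, 53, 55]
  [90, ∞, 53, 55]
  [78, 57, ∞, 55]
  [-∞, -∞, -∞, ∞]
D(3):
  [∞, 53, 53, 55]
  [90, ∞, 53, 55]
  [78, 57, ∞, 55]
  [-∞, -∞, -∞, ∞]
D(4):
  [∞, 53, 53, 55]
  [90, ∞, 53, 55]
  [78, 57, ∞, 55]
  [-∞, -∞, -∞, ∞]
Answer: C*[2][3] = 55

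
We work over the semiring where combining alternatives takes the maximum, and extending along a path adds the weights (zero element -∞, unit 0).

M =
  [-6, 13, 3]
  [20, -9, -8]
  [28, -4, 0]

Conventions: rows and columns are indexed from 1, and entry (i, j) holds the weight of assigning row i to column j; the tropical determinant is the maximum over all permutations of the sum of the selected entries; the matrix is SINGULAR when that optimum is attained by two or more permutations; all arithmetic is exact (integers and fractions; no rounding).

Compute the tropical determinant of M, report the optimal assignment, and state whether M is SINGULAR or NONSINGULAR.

σ = (1, 2, 3): (-6) + (-9) + 0 = -15
σ = (1, 3, 2): (-6) + (-8) + (-4) = -18
σ = (2, 1, 3): 13 + 20 + 0 = 33
σ = (2, 3, 1): 13 + (-8) + 28 = 33
σ = (3, 1, 2): 3 + 20 + (-4) = 19
σ = (3, 2, 1): 3 + (-9) + 28 = 22
Optimal value attained by: σ = (2, 1, 3).
Answer: det⊕(M) = 33; verdict: SINGULAR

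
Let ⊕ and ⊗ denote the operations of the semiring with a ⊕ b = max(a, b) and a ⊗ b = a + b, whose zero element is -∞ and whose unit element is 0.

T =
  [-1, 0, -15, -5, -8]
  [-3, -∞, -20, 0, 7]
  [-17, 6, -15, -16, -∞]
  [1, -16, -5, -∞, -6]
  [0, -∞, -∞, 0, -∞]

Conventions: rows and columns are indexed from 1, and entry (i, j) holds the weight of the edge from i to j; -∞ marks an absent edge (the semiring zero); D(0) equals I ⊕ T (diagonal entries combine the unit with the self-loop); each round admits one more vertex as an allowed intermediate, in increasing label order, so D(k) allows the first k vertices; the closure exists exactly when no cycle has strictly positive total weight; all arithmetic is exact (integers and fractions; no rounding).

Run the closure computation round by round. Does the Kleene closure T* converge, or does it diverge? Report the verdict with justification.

D(0):
  [0, 0, -15, -5, -8]
  [-3, 0, -20, 0, 7]
  [-17, 6, 0, -16, -∞]
  [1, -16, -5, 0, -6]
  [0, -∞, -∞, 0, 0]
D(1):
  [0, 0, -15, -5, -8]
  [-3, 0, -18, 0, 7]
  [-17, 6, 0, -16, -25]
  [1, 1, -5, 0, -6]
  [0, 0, -15, 0, 0]
Detection: at round 2, diagonal entry (4, 4) turns strictly positive.
Key observation: the cycle 4->1->2->4 has total weight 1 + 0 + 0, which is strictly positive.
Answer: DIVERGES — positive cycle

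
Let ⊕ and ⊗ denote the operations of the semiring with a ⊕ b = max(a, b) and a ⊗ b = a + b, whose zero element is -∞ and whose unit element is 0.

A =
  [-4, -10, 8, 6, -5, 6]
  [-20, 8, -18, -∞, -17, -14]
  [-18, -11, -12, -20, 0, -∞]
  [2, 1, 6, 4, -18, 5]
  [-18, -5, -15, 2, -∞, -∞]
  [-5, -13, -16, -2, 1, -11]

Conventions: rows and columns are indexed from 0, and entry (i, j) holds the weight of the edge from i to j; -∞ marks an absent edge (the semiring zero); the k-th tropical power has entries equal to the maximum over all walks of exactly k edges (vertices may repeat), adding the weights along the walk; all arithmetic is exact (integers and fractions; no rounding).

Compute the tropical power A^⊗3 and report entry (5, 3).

A^⊗2:
  [8, 7, 12, 10, 8, 11]
  [-12, 16, -10, -14, -9, -6]
  [-18, -3, -10, 2, -12, -12]
  [6, 9, 10, 8, 6, 9]
  [4, 3, 8, 6, -15, 7]
  [0, -1, 4, 3, -10, 3]
A^⊗3:
  [12, 15, 16, 14, 12, 15]
  [-4, 24, -2, -6, -1, 2]
  [4, 5, 8, 6, -10, 7]
  [10, 17, 14, 12, 10, 13]
  [8, 11, 12, 10, 8, 11]
  [5, 7, 9, 7, 4, 8]
Key observation: the optimum is the walk 5->4->3->3, with weight 1 + 2 + 4 = 7.
Optimal value attained by: walk 5->4->3->3.
Answer: (A^⊗3)[5][3] = 7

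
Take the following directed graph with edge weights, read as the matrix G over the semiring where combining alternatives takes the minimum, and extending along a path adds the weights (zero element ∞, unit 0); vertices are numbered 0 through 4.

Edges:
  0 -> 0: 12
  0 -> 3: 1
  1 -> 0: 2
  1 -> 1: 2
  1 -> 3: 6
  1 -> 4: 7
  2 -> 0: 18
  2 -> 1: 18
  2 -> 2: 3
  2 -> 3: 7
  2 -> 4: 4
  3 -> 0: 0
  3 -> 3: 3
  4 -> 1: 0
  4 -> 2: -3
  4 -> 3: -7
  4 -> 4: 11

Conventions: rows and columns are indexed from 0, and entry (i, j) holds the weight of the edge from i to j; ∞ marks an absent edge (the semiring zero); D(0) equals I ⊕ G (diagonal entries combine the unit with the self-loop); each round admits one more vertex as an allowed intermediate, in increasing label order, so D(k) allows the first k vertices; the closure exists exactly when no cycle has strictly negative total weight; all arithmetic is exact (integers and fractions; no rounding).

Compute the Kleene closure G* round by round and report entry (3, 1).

D(0):
  [0, ∞, ∞, 1, ∞]
  [2, 0, ∞, 6, 7]
  [18, 18, 0, 7, 4]
  [0, ∞, ∞, 0, ∞]
  [∞, 0, -3, -7, 0]
D(1):
  [0, ∞, ∞, 1, ∞]
  [2, 0, ∞, 3, 7]
  [18, 18, 0, 7, 4]
  [0, ∞, ∞, 0, ∞]
  [∞, 0, -3, -7, 0]
D(2):
  [0, ∞, ∞, 1, ∞]
  [2, 0, ∞, 3, 7]
  [18, 18, 0, 7, 4]
  [0, ∞, ∞, 0, ∞]
  [2, 0, -3, -7, 0]
D(3):
  [0, ∞, ∞, 1, ∞]
  [2, 0, ∞, 3, 7]
  [18, 18, 0, 7, 4]
  [0, ∞, ∞, 0, ∞]
  [2, 0, -3, -7, 0]
D(4):
  [0, ∞, ∞, 1, ∞]
  [2, 0, ∞, 3, 7]
  [7, 18, 0, 7, 4]
  [0, ∞, ∞, 0, ∞]
  [-7, 0, -3, -7, 0]
D(5):
  [0, ∞, ∞, 1, ∞]
  [0, 0, 4, 0, 7]
  [-3, 4, 0, -3, 4]
  [0, ∞, ∞, 0, ∞]
  [-7, 0, -3, -7, 0]
Answer: G*[3][1] = ∞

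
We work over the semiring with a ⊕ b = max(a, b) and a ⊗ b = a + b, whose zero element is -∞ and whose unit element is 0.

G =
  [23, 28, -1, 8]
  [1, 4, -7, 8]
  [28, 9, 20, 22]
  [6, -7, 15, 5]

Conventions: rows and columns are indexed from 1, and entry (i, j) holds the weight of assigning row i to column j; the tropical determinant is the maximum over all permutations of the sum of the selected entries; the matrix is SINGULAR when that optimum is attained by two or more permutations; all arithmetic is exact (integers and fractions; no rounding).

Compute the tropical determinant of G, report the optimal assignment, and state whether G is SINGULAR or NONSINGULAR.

σ = (1, 2, 3, 4): 23 + 4 + 20 + 5 = 52
σ = (1, 2, 4, 3): 23 + 4 + 22 + 15 = 64
σ = (1, 3, 2, 4): 23 + (-7) + 9 + 5 = 30
σ = (1, 3, 4, 2): 23 + (-7) + 22 + (-7) = 31
σ = (1, 4, 2, 3): 23 + 8 + 9 + 15 = 55
σ = (1, 4, 3, 2): 23 + 8 + 20 + (-7) = 44
σ = (2, 1, 3, 4): 28 + 1 + 20 + 5 = 54
σ = (2, 1, 4, 3): 28 + 1 + 22 + 15 = 66
σ = (2, 3, 1, 4): 28 + (-7) + 28 + 5 = 54
σ = (2, 3, 4, 1): 28 + (-7) + 22 + 6 = 49
σ = (2, 4, 1, 3): 28 + 8 + 28 + 15 = 79
σ = (2, 4, 3, 1): 28 + 8 + 20 + 6 = 62
σ = (3, 1, 2, 4): (-1) + 1 + 9 + 5 = 14
σ = (3, 1, 4, 2): (-1) + 1 + 22 + (-7) = 15
σ = (3, 2, 1, 4): (-1) + 4 + 28 + 5 = 36
σ = (3, 2, 4, 1): (-1) + 4 + 22 + 6 = 31
σ = (3, 4, 1, 2): (-1) + 8 + 28 + (-7) = 28
σ = (3, 4, 2, 1): (-1) + 8 + 9 + 6 = 22
σ = (4, 1, 2, 3): 8 + 1 + 9 + 15 = 33
σ = (4, 1, 3, 2): 8 + 1 + 20 + (-7) = 22
σ = (4, 2, 1, 3): 8 + 4 + 28 + 15 = 55
σ = (4, 2, 3, 1): 8 + 4 + 20 + 6 = 38
σ = (4, 3, 1, 2): 8 + (-7) + 28 + (-7) = 22
σ = (4, 3, 2, 1): 8 + (-7) + 9 + 6 = 16
Optimal value attained by: σ = (2, 4, 1, 3).
Answer: det⊕(G) = 79; verdict: NONSINGULAR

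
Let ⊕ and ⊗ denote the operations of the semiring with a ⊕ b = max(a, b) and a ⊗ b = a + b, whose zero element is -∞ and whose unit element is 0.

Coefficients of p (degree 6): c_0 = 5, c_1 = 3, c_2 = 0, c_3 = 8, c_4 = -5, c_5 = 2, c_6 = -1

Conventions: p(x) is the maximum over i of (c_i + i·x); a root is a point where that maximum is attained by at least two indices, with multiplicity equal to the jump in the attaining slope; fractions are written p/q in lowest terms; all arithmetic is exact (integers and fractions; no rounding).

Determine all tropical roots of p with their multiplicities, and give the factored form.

hull edge (i=0, c=5) to (i=3, c=8): slope 1, span 3
hull edge (i=3, c=8) to (i=6, c=-1): slope -3, span 3
Factored form: p(x) = -1 ⊗ (x ⊕ (-1)) ⊗ (x ⊕ (-1)) ⊗ (x ⊕ (-1)) ⊗ (x ⊕ 3) ⊗ (x ⊕ 3) ⊗ (x ⊕ 3)
Answer: roots = -1 (mult 3), 3 (mult 3)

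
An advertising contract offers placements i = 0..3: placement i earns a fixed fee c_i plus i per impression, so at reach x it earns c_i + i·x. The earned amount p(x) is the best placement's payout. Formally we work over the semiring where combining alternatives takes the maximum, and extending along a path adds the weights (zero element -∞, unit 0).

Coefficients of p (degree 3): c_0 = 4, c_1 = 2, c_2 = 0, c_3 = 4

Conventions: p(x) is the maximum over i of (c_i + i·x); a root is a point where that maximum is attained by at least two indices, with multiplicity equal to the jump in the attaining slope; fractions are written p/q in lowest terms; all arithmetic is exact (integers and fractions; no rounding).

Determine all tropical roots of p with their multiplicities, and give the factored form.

hull edge (i=0, c=4) to (i=3, c=4): slope 0, span 3
Factored form: p(x) = 4 ⊗ (x ⊕ 0) ⊗ (x ⊕ 0) ⊗ (x ⊕ 0)
Answer: roots = 0 (mult 3)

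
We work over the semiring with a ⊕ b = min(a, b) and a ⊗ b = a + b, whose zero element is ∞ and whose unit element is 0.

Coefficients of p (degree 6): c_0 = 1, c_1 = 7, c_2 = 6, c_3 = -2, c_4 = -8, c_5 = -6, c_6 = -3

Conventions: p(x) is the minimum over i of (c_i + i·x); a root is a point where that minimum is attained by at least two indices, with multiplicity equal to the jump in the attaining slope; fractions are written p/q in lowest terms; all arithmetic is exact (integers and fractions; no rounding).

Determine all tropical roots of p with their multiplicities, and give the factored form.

hull edge (i=0, c=1) to (i=4, c=-8): slope -9/4, span 4
hull edge (i=4, c=-8) to (i=5, c=-6): slope 2, span 1
hull edge (i=5, c=-6) to (i=6, c=-3): slope 3, span 1
Factored form: p(x) = -3 ⊗ (x ⊕ (-3)) ⊗ (x ⊕ (-2)) ⊗ (x ⊕ 9/4) ⊗ (x ⊕ 9/4) ⊗ (x ⊕ 9/4) ⊗ (x ⊕ 9/4)
Answer: roots = -3 (mult 1), -2 (mult 1), 9/4 (mult 4)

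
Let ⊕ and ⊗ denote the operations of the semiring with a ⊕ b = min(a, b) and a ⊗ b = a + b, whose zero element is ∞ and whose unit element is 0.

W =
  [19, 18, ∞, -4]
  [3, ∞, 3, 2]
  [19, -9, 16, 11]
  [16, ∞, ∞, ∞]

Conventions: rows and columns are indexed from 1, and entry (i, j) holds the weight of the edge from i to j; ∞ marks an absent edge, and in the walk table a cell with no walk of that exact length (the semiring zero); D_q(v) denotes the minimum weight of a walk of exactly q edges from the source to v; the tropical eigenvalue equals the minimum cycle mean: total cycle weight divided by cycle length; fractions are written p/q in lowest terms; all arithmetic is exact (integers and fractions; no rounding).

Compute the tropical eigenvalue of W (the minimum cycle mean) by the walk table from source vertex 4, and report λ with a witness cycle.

q=0: [∞, ∞, ∞, 0]
q=1: [16, ∞, ∞, ∞]
q=2: [35, 34, ∞, 12]
q=3: [28, 53, 37, 31]
q=4: [47, 28, 53, 24]
Optimal cycle mean attained by: cycle 2->3->2, total 3 + (-9), length 2.
Answer: λ = -3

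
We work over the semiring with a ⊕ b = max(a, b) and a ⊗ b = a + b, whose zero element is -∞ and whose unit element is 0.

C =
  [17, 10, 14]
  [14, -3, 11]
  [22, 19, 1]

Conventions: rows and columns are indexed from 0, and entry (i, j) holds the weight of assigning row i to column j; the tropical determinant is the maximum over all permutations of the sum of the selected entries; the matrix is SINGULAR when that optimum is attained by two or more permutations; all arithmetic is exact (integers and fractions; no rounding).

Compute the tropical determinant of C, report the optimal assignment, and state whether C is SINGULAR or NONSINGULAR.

σ = (0, 1, 2): 17 + (-3) + 1 = 15
σ = (0, 2, 1): 17 + 11 + 19 = 47
σ = (1, 0, 2): 10 + 14 + 1 = 25
σ = (1, 2, 0): 10 + 11 + 22 = 43
σ = (2, 0, 1): 14 + 14 + 19 = 47
σ = (2, 1, 0): 14 + (-3) + 22 = 33
Optimal value attained by: σ = (0, 2, 1).
Answer: det⊕(C) = 47; verdict: SINGULAR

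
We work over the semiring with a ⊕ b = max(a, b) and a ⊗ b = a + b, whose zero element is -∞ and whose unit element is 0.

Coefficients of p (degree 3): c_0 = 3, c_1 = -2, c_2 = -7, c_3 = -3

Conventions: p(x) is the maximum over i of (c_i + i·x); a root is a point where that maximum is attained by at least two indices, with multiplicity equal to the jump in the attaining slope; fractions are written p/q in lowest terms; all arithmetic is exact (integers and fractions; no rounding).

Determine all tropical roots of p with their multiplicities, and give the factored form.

hull edge (i=0, c=3) to (i=3, c=-3): slope -2, span 3
Factored form: p(x) = -3 ⊗ (x ⊕ 2) ⊗ (x ⊕ 2) ⊗ (x ⊕ 2)
Answer: roots = 2 (mult 3)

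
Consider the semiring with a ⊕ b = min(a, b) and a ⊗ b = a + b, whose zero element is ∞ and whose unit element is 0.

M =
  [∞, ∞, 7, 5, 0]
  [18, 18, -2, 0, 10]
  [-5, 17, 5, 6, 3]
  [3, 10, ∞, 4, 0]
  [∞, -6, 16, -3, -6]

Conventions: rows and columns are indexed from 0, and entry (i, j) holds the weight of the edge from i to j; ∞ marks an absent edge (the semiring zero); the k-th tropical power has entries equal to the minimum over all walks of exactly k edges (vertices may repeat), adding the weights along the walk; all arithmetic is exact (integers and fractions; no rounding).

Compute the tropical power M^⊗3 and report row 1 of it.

M^⊗2:
  [2, -6, 12, -3, -6]
  [-7, 4, 3, 4, 0]
  [0, -3, 2, 0, -5]
  [7, -6, 8, -3, -6]
  [0, -12, -8, -9, -12]
M^⊗3:
  [0, -12, -8, -9, -12]
  [-2, -6, 0, -3, -7]
  [-3, -11, -5, -8, -11]
  [0, -12, -8, -9, -12]
  [-13, -18, -14, -15, -18]
Answer: row 1 of M^⊗3 = [-2, -6, 0, -3, -7]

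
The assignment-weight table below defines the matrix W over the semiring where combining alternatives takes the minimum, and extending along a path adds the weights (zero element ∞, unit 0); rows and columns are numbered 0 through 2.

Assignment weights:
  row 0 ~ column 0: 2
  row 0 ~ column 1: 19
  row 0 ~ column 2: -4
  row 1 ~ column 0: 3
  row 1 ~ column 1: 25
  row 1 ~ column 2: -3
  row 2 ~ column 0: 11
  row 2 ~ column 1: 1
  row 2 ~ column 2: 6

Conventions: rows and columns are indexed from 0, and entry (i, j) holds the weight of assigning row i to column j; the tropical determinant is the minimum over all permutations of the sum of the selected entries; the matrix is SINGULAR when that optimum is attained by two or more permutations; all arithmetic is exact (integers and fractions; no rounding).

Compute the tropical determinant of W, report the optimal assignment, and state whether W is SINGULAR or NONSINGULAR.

σ = (0, 1, 2): 2 + 25 + 6 = 33
σ = (0, 2, 1): 2 + (-3) + 1 = 0
σ = (1, 0, 2): 19 + 3 + 6 = 28
σ = (1, 2, 0): 19 + (-3) + 11 = 27
σ = (2, 0, 1): (-4) + 3 + 1 = 0
σ = (2, 1, 0): (-4) + 25 + 11 = 32
Optimal value attained by: σ = (0, 2, 1).
Answer: det⊕(W) = 0; verdict: SINGULAR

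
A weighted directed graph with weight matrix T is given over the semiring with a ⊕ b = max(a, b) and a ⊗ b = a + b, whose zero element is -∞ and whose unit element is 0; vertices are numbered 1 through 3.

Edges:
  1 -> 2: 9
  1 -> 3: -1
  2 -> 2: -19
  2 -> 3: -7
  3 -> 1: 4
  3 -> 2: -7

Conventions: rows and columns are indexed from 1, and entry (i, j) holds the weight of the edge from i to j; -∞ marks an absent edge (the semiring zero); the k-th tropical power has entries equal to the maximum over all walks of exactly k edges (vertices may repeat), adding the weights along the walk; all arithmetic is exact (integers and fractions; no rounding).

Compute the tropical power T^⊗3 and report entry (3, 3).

T^⊗2:
  [3, -8, 2]
  [-3, -14, -26]
  [-∞, 13, 3]
T^⊗3:
  [6, 12, 2]
  [-22, 6, -4]
  [7, -4, 6]
Key observation: the optimum is the walk 3->1->2->3, with weight 4 + 9 + (-7) = 6.
Optimal value attained by: walk 3->1->2->3.
Answer: (T^⊗3)[3][3] = 6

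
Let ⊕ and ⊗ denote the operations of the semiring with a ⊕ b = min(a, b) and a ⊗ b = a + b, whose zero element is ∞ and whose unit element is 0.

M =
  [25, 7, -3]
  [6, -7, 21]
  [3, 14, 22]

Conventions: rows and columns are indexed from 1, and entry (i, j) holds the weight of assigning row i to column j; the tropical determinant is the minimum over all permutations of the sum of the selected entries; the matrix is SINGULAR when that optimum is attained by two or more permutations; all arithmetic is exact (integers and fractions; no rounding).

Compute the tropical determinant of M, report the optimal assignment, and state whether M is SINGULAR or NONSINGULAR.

σ = (1, 2, 3): 25 + (-7) + 22 = 40
σ = (1, 3, 2): 25 + 21 + 14 = 60
σ = (2, 1, 3): 7 + 6 + 22 = 35
σ = (2, 3, 1): 7 + 21 + 3 = 31
σ = (3, 1, 2): (-3) + 6 + 14 = 17
σ = (3, 2, 1): (-3) + (-7) + 3 = -7
Optimal value attained by: σ = (3, 2, 1).
Answer: det⊕(M) = -7; verdict: NONSINGULAR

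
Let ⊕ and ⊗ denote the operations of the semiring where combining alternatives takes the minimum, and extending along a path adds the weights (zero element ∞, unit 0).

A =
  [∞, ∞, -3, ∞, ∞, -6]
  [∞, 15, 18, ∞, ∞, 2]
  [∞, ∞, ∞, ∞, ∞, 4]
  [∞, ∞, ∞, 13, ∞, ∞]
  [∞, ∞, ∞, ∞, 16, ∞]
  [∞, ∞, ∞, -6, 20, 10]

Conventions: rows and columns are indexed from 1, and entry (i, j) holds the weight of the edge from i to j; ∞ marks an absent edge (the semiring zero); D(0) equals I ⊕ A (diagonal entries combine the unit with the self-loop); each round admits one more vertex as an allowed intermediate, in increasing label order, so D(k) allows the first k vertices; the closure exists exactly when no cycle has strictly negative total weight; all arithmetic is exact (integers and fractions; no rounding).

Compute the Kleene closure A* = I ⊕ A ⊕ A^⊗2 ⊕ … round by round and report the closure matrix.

D(0):
  [0, ∞, -3, ∞, ∞, -6]
  [∞, 0, 18, ∞, ∞, 2]
  [∞, ∞, 0, ∞, ∞, 4]
  [∞, ∞, ∞, 0, ∞, ∞]
  [∞, ∞, ∞, ∞, 0, ∞]
  [∞, ∞, ∞, -6, 20, 0]
D(1):
  [0, ∞, -3, ∞, ∞, -6]
  [∞, 0, 18, ∞, ∞, 2]
  [∞, ∞, 0, ∞, ∞, 4]
  [∞, ∞, ∞, 0, ∞, ∞]
  [∞, ∞, ∞, ∞, 0, ∞]
  [∞, ∞, ∞, -6, 20, 0]
D(2):
  [0, ∞, -3, ∞, ∞, -6]
  [∞, 0, 18, ∞, ∞, 2]
  [∞, ∞, 0, ∞, ∞, 4]
  [∞, ∞, ∞, 0, ∞, ∞]
  [∞, ∞, ∞, ∞, 0, ∞]
  [∞, ∞, ∞, -6, 20, 0]
D(3):
  [0, ∞, -3, ∞, ∞, -6]
  [∞, 0, 18, ∞, ∞, 2]
  [∞, ∞, 0, ∞, ∞, 4]
  [∞, ∞, ∞, 0, ∞, ∞]
  [∞, ∞, ∞, ∞, 0, ∞]
  [∞, ∞, ∞, -6, 20, 0]
D(4):
  [0, ∞, -3, ∞, ∞, -6]
  [∞, 0, 18, ∞, ∞, 2]
  [∞, ∞, 0, ∞, ∞, 4]
  [∞, ∞, ∞, 0, ∞, ∞]
  [∞, ∞, ∞, ∞, 0, ∞]
  [∞, ∞, ∞, -6, 20, 0]
D(5):
  [0, ∞, -3, ∞, ∞, -6]
  [∞, 0, 18, ∞, ∞, 2]
  [∞, ∞, 0, ∞, ∞, 4]
  [∞, ∞, ∞, 0, ∞, ∞]
  [∞, ∞, ∞, ∞, 0, ∞]
  [∞, ∞, ∞, -6, 20, 0]
D(6):
  [0, ∞, -3, -12, 14, -6]
  [∞, 0, 18, -4, 22, 2]
  [∞, ∞, 0, -2, 24, 4]
  [∞, ∞, ∞, 0, ∞, ∞]
  [∞, ∞, ∞, ∞, 0, ∞]
  [∞, ∞, ∞, -6, 20, 0]
Answer: A* = [[0, ∞, -3, -12, 14, -6], [∞, 0, 18, -4, 22, 2], [∞, ∞, 0, -2, 24, 4], [∞, ∞, ∞, 0, ∞, ∞], [∞, ∞, ∞, ∞, 0, ∞], [∞, ∞, ∞, -6, 20, 0]]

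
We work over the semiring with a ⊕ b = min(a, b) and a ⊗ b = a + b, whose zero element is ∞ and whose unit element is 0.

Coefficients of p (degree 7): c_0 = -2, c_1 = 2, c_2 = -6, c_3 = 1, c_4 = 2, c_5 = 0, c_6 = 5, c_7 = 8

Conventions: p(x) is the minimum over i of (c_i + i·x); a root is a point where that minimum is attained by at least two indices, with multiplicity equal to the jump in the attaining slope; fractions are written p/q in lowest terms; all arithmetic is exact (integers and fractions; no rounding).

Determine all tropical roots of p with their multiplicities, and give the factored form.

hull edge (i=0, c=-2) to (i=2, c=-6): slope -2, span 2
hull edge (i=2, c=-6) to (i=5, c=0): slope 2, span 3
hull edge (i=5, c=0) to (i=7, c=8): slope 4, span 2
Factored form: p(x) = 8 ⊗ (x ⊕ (-4)) ⊗ (x ⊕ (-4)) ⊗ (x ⊕ (-2)) ⊗ (x ⊕ (-2)) ⊗ (x ⊕ (-2)) ⊗ (x ⊕ 2) ⊗ (x ⊕ 2)
Answer: roots = -4 (mult 2), -2 (mult 3), 2 (mult 2)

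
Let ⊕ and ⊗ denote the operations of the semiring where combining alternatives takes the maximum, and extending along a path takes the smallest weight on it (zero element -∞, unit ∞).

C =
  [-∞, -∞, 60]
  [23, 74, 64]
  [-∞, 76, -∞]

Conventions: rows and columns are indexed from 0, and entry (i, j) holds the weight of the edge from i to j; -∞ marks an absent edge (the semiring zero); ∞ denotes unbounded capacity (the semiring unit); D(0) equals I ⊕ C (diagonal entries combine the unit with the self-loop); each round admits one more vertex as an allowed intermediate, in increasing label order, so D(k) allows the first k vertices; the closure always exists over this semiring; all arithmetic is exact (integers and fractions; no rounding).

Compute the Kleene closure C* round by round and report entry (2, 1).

D(0):
  [∞, -∞, 60]
  [23, ∞, 64]
  [-∞, 76, ∞]
D(1):
  [∞, -∞, 60]
  [23, ∞, 64]
  [-∞, 76, ∞]
D(2):
  [∞, -∞, 60]
  [23, ∞, 64]
  [23, 76, ∞]
D(3):
  [∞, 60, 60]
  [23, ∞, 64]
  [23, 76, ∞]
Answer: C*[2][1] = 76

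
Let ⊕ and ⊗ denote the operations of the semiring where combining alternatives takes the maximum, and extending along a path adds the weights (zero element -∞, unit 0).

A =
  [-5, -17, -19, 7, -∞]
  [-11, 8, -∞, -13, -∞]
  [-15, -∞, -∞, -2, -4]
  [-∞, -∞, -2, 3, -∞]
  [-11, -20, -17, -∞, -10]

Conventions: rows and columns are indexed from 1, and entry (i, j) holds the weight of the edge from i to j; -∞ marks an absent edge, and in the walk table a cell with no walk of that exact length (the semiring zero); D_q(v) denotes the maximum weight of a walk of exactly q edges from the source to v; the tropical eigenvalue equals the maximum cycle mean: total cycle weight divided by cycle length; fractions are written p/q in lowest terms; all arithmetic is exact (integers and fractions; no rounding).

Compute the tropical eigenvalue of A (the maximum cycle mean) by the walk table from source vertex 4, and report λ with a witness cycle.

q=0: [-∞, -∞, -∞, 0, -∞]
q=1: [-∞, -∞, -2, 3, -∞]
q=2: [-17, -∞, 1, 6, -6]
q=3: [-14, -26, 4, 9, -3]
q=4: [-11, -18, 7, 12, 0]
q=5: [-8, -10, 10, 15, 3]
Optimal cycle mean attained by: cycle 2->2, total 8, length 1.
Answer: λ = 8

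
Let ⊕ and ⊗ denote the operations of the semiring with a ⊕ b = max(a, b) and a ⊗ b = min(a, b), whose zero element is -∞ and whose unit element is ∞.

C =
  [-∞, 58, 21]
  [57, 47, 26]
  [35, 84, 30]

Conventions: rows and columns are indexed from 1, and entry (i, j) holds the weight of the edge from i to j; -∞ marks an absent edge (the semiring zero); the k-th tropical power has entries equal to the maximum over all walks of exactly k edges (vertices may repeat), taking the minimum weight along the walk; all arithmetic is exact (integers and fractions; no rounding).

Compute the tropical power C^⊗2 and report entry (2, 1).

C^⊗2:
  [57, 47, 26]
  [47, 57, 26]
  [57, 47, 30]
Key observation: the optimum is the walk 2->2->1, with weight 47 min 57 = 47.
Optimal value attained by: walk 2->2->1.
Answer: (C^⊗2)[2][1] = 47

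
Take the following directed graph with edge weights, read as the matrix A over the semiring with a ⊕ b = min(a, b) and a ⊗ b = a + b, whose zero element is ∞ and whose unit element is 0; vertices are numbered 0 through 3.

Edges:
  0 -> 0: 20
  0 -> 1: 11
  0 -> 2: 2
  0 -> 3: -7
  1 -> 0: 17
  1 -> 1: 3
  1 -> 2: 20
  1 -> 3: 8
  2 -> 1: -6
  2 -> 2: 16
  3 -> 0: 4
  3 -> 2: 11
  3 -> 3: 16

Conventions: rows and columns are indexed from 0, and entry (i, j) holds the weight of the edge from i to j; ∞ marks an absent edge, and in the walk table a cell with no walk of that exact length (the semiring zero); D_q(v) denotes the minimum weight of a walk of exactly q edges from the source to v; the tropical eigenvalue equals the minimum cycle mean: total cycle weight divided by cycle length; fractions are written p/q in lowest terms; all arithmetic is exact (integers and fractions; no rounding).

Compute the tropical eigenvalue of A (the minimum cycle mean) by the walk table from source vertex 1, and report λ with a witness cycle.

q=0: [∞, 0, ∞, ∞]
q=1: [17, 3, 20, 8]
q=2: [12, 6, 19, 10]
q=3: [14, 9, 14, 5]
q=4: [9, 8, 16, 7]
Optimal cycle mean attained by: cycle 0->3->0, total (-7) + 4, length 2.
Answer: λ = -3/2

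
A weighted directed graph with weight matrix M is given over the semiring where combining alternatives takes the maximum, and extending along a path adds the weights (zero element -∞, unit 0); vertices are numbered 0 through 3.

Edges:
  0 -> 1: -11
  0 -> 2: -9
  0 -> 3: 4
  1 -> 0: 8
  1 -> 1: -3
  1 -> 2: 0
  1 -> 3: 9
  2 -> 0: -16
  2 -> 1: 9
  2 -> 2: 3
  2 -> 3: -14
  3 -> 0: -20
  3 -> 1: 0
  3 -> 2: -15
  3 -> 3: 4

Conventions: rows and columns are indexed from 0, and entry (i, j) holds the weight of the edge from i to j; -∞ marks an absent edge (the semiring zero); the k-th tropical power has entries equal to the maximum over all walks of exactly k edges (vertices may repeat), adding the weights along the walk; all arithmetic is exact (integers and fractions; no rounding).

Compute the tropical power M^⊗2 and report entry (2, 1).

M^⊗2:
  [-3, 4, -6, 8]
  [5, 9, 3, 13]
  [17, 12, 9, 18]
  [8, 4, 0, 9]
Key observation: the optimum is the walk 2->2->1, with weight 3 + 9 = 12.
Optimal value attained by: walk 2->2->1.
Answer: (M^⊗2)[2][1] = 12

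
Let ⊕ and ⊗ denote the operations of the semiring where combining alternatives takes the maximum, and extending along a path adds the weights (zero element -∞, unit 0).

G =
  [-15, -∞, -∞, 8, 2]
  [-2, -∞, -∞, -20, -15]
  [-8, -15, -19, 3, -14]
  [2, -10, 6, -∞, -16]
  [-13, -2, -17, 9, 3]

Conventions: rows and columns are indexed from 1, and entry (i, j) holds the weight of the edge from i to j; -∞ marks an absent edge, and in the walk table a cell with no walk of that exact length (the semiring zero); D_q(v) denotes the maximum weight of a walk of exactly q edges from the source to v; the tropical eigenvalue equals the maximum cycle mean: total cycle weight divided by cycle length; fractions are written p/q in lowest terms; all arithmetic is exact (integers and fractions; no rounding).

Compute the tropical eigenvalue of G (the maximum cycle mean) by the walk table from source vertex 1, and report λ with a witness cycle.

q=0: [0, -∞, -∞, -∞, -∞]
q=1: [-15, -∞, -∞, 8, 2]
q=2: [10, 0, 14, 11, 5]
q=3: [13, 3, 17, 18, 12]
q=4: [20, 10, 24, 21, 15]
q=5: [23, 13, 27, 28, 22]
Optimal cycle mean attained by: cycle 1->4->1, total 8 + 2, length 2.
Answer: λ = 5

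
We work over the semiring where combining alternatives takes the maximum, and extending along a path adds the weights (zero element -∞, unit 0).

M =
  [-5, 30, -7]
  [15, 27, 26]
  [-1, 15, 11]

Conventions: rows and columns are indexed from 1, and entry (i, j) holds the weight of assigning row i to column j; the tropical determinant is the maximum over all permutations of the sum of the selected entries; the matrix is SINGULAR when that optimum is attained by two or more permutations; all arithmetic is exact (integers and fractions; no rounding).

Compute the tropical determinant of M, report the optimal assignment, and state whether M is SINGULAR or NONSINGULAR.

σ = (1, 2, 3): (-5) + 27 + 11 = 33
σ = (1, 3, 2): (-5) + 26 + 15 = 36
σ = (2, 1, 3): 30 + 15 + 11 = 56
σ = (2, 3, 1): 30 + 26 + (-1) = 55
σ = (3, 1, 2): (-7) + 15 + 15 = 23
σ = (3, 2, 1): (-7) + 27 + (-1) = 19
Optimal value attained by: σ = (2, 1, 3).
Answer: det⊕(M) = 56; verdict: NONSINGULAR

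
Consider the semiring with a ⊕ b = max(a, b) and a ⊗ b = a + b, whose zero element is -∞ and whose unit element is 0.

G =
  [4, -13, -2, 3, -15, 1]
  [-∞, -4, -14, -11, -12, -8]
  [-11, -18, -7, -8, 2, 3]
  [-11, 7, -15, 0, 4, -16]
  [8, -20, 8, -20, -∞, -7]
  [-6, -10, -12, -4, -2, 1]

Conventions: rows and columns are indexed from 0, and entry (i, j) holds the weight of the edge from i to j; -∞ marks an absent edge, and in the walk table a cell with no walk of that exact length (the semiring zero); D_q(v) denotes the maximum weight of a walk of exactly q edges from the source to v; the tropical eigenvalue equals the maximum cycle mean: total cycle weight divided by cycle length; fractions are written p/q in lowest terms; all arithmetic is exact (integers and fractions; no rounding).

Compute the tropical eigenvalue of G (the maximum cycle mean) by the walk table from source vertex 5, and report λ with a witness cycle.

q=0: [-∞, -∞, -∞, -∞, -∞, 0]
q=1: [-6, -10, -12, -4, -2, 1]
q=2: [6, 3, 6, -3, 0, 2]
q=3: [10, 4, 8, 9, 8, 9]
q=4: [16, 16, 16, 13, 13, 11]
q=5: [21, 20, 21, 19, 18, 19]
q=6: [26, 26, 26, 24, 23, 24]
Optimal cycle mean attained by: cycle 0->3->4->0, total 3 + 4 + 8, length 3.
Answer: λ = 5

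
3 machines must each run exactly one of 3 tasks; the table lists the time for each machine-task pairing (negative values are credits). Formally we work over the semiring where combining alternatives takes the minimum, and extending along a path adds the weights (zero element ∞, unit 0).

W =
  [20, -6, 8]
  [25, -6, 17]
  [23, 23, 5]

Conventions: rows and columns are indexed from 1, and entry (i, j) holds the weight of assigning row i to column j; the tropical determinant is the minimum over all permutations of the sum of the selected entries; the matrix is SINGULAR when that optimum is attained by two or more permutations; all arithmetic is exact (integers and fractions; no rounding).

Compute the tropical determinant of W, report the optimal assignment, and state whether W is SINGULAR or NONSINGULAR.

σ = (1, 2, 3): 20 + (-6) + 5 = 19
σ = (1, 3, 2): 20 + 17 + 23 = 60
σ = (2, 1, 3): (-6) + 25 + 5 = 24
σ = (2, 3, 1): (-6) + 17 + 23 = 34
σ = (3, 1, 2): 8 + 25 + 23 = 56
σ = (3, 2, 1): 8 + (-6) + 23 = 25
Optimal value attained by: σ = (1, 2, 3).
Answer: det⊕(W) = 19; verdict: NONSINGULAR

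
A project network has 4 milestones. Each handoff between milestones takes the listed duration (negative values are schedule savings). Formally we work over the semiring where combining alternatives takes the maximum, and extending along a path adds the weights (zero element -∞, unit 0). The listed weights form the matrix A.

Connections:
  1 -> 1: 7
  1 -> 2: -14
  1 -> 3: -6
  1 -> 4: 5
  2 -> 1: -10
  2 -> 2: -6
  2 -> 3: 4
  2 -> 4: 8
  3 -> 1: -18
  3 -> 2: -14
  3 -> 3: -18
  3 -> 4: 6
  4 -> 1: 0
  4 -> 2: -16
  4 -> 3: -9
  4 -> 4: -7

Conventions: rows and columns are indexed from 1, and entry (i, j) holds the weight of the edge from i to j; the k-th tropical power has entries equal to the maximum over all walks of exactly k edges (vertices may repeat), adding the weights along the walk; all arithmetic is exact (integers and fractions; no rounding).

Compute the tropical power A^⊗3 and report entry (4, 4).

A^⊗2:
  [14, -7, 1, 12]
  [8, -8, -1, 10]
  [6, -10, -3, -1]
  [7, -14, -6, 5]
A^⊗3:
  [21, 0, 8, 19]
  [15, -6, 2, 13]
  [13, -8, 0, 11]
  [14, -7, 1, 12]
Key observation: the optimum is the walk 4->1->1->4, with weight 0 + 7 + 5 = 12.
Optimal value attained by: walk 4->1->1->4.
Answer: (A^⊗3)[4][4] = 12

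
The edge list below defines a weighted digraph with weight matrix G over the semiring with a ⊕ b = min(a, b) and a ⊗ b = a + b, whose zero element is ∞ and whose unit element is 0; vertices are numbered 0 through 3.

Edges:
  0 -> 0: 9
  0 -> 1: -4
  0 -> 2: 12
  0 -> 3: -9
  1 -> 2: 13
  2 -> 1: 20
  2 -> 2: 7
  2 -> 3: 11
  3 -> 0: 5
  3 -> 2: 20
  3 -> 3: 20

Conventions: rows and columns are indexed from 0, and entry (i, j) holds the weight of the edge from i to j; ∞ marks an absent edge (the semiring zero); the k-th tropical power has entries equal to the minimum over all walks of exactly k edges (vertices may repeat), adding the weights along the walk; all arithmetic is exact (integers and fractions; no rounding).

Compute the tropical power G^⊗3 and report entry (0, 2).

G^⊗2:
  [-4, 5, 9, 0]
  [∞, 33, 20, 24]
  [16, 27, 14, 18]
  [14, 1, 17, -4]
G^⊗3:
  [5, -8, 8, -13]
  [29, 40, 27, 31]
  [23, 12, 21, 7]
  [1, 10, 14, 5]
Key observation: the optimum is the walk 0->3->0->2, with weight (-9) + 5 + 12 = 8.
Optimal value attained by: walk 0->3->0->2.
Answer: (G^⊗3)[0][2] = 8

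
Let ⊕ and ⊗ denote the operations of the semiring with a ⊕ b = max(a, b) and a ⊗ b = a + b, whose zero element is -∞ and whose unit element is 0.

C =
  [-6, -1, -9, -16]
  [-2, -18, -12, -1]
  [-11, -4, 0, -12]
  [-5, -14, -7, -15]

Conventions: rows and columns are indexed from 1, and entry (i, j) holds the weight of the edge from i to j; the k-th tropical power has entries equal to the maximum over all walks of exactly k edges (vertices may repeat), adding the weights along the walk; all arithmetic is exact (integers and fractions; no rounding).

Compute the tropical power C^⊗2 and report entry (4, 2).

C^⊗2:
  [-3, -7, -9, -2]
  [-6, -3, -8, -16]
  [-6, -4, 0, -5]
  [-11, -6, -7, -15]
Key observation: the optimum is the walk 4->1->2, with weight (-5) + (-1) = -6.
Optimal value attained by: walk 4->1->2.
Answer: (C^⊗2)[4][2] = -6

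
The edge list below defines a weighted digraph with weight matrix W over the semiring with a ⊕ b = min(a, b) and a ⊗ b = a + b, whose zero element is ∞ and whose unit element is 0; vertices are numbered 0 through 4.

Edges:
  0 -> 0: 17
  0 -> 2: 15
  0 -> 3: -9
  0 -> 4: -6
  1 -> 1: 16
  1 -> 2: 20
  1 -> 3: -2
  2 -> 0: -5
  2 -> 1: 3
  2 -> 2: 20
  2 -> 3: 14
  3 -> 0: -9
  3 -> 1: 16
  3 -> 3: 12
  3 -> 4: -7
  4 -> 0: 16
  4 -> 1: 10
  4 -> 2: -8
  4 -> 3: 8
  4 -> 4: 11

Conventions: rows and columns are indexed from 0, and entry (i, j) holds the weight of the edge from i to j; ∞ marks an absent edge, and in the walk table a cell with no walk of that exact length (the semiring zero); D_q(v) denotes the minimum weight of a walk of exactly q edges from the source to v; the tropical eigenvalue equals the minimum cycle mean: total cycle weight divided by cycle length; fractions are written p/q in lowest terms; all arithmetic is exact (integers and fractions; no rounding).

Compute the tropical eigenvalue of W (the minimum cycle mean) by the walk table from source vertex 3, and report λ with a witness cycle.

q=0: [∞, ∞, ∞, 0, ∞]
q=1: [-9, 16, ∞, 12, -7]
q=2: [3, 3, -15, -18, -15]
q=3: [-27, -12, -23, -7, -25]
q=4: [-28, -20, -33, -36, -33]
q=5: [-45, -30, -41, -37, -43]
Optimal cycle mean attained by: cycle 0->3->0, total (-9) + (-9), length 2.
Answer: λ = -9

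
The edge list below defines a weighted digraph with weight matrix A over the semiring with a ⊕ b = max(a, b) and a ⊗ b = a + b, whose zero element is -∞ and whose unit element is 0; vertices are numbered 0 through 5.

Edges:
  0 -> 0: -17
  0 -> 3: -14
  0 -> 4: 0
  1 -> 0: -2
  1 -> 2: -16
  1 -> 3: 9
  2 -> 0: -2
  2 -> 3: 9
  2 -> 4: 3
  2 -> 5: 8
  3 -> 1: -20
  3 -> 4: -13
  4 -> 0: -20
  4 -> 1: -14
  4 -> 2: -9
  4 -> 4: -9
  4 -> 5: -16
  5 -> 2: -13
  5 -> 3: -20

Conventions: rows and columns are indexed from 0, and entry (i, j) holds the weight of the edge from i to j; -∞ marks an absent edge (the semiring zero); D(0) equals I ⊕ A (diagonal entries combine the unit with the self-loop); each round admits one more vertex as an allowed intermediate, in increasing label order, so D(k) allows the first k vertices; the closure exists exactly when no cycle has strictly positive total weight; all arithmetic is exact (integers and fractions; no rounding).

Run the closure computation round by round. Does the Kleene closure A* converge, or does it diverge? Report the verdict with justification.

D(0):
  [0, -∞, -∞, -14, 0, -∞]
  [-2, 0, -16, 9, -∞, -∞]
  [-2, -∞, 0, 9, 3, 8]
  [-∞, -20, -∞, 0, -13, -∞]
  [-20, -14, -9, -∞, 0, -16]
  [-∞, -∞, -13, -20, -∞, 0]
D(1):
  [0, -∞, -∞, -14, 0, -∞]
  [-2, 0, -16, 9, -2, -∞]
  [-2, -∞, 0, 9, 3, 8]
  [-∞, -20, -∞, 0, -13, -∞]
  [-20, -14, -9, -34, 0, -16]
  [-∞, -∞, -13, -20, -∞, 0]
D(2):
  [0, -∞, -∞, -14, 0, -∞]
  [-2, 0, -16, 9, -2, -∞]
  [-2, -∞, 0, 9, 3, 8]
  [-22, -20, -36, 0, -13, -∞]
  [-16, -14, -9, -5, 0, -16]
  [-∞, -∞, -13, -20, -∞, 0]
D(3):
  [0, -∞, -∞, -14, 0, -∞]
  [-2, 0, -16, 9, -2, -8]
  [-2, -∞, 0, 9, 3, 8]
  [-22, -20, -36, 0, -13, -28]
  [-11, -14, -9, 0, 0, -1]
  [-15, -∞, -13, -4, -10, 0]
D(4):
  [0, -34, -50, -14, 0, -42]
  [-2, 0, -16, 9, -2, -8]
  [-2, -11, 0, 9, 3, 8]
  [-22, -20, -36, 0, -13, -28]
  [-11, -14, -9, 0, 0, -1]
  [-15, -24, -13, -4, -10, 0]
D(5):
  [0, -14, -9, 0, 0, -1]
  [-2, 0, -11, 9, -2, -3]
  [-2, -11, 0, 9, 3, 8]
  [-22, -20, -22, 0, -13, -14]
  [-11, -14, -9, 0, 0, -1]
  [-15, -24, -13, -4, -10, 0]
D(6):
  [0, -14, -9, 0, 0, -1]
  [-2, 0, -11, 9, -2, -3]
  [-2, -11, 0, 9, 3, 8]
  [-22, -20, -22, 0, -13, -14]
  [-11, -14, -9, 0, 0, -1]
  [-15, -24, -13, -4, -10, 0]
Key observation: every diagonal entry stays at the unit through all rounds, so no improving cycle exists.
Answer: CONVERGES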